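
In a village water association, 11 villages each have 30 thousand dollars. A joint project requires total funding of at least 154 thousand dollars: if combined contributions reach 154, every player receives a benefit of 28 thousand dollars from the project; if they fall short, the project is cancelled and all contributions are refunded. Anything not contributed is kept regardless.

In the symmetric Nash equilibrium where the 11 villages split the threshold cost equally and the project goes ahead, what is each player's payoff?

44 thousand dollars

Equal share of the threshold: 154/11 = 14.
At this profile no one gains by cutting their contribution: any cut drops the total below 154, the project is cancelled, contributions are refunded, and the deviator ends with 30, which is less than 30 − 14 + 28 = 44. Contributing more than 14 just wastes the excess. So contributing exactly 14 is a best response.
Each player's payoff: 30 − 14 + 28 = 44.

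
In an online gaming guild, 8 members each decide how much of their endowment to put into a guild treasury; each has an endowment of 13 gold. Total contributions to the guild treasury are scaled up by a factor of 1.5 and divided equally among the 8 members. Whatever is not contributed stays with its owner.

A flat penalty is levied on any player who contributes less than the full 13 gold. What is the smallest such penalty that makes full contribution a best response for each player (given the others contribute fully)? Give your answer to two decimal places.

Given the others contribute fully, the best deviation is to contribute 0 (any partial contribution still incurs the fine and gives up units whose private return 0.1875 is below 1).
Deviating from 13 to 0 saves 13 gold but forfeits the deviator's share of the drop in the guild treasury: 1.5/8 × 13 = 2.44.
So the deviation gain is 13 − 2.44 = 10.56, and the fine must be at least 10.56 gold to wipe it out.

10.56 gold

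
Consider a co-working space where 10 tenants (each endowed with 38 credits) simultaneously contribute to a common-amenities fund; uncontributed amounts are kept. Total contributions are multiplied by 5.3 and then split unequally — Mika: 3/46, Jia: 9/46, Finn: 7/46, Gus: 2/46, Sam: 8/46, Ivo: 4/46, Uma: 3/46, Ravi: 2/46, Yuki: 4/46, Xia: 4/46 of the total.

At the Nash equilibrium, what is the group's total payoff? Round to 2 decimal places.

Each unit j contributes comes back to j as 5.3 × (j's share), so j prefers to contribute only if that share exceeds 1/5.3 = 0.1887; otherwise keeping the unit dominates.
Only Jia (9/46) clears that bar, contributing 38; the remaining 9 contribute 0. Total contributed: 38.
The common-amenities fund pays out 5.3 × 38 = 201.40 in total (split across the unequal shares, but the aggregate is all that matters for the group sum).
The 9 free-riders keep 38 each, adding 342. Group total = 342 + 201.40 = 543.40.

543.40 credits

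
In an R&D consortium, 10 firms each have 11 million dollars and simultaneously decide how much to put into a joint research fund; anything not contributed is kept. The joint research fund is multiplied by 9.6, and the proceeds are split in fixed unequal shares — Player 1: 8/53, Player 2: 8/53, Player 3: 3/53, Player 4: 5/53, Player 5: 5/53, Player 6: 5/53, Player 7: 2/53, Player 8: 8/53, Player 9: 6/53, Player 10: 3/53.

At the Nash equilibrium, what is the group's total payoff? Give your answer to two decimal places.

A player with share s gets back 9.6·s per unit contributed, so full contribution is dominant for anyone with s > 1/9.6 = 0.1042 and zero contribution is dominant for anyone below.
Player 1, Player 2, Player 8 and Player 9 are above the threshold, contributing 11 each; the remaining 6 contribute 0. Total contributed: 44.
The joint research fund pays out 9.6 × 44 = 422.40 in total (split across the unequal shares, but the aggregate is all that matters for the group sum).
The 6 free-riders keep 11 each, adding 66. Group total = 66 + 422.40 = 488.40.

488.40 million dollars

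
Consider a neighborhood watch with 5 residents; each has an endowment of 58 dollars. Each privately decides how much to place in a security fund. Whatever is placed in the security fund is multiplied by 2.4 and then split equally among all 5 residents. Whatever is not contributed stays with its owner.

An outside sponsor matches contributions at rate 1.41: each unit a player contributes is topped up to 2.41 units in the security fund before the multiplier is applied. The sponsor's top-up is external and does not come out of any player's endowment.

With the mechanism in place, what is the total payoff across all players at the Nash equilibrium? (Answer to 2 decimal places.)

With the mechanism, a contributed unit returns 2.4 × 2.41 / 5 = 1.1568 per unit of net cost to the contributor — now above 1 — so contributing fully is weakly dominant for every player.
At the Nash equilibrium everyone contributes 58. Group total payoff = 2.4 × 2.41 × 290 = 1677.36.

1677.36 dollars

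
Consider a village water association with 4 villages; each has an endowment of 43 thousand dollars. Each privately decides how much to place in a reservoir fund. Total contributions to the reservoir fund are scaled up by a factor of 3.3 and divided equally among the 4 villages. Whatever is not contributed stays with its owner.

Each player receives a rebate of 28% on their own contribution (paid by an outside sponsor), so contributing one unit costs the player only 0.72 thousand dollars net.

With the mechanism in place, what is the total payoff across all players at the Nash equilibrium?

Under the mechanism each unit contributed yields (3.3/4) / 0.72 = 1.1458 back to its contributor per unit of net cost, which exceeds 1, making full contribution the dominant choice for everyone.
So the Nash equilibrium is full contribution by all 4; the group earns 4 × (43 × 0.28 + 3.3 × 43) = 615.76.

615.76 thousand dollars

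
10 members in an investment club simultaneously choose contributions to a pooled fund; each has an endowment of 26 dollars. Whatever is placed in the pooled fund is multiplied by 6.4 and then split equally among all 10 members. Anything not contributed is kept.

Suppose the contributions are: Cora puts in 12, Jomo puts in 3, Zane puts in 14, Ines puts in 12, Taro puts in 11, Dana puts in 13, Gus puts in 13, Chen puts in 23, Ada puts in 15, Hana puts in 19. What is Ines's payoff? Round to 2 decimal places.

Total contributed: 12 + 3 + 14 + 12 + 11 + 13 + 13 + 23 + 15 + 19 = 135.
Each receives 6.4 × 135 / 10 = 86.40 from the pooled fund.
Ines keeps 26 − 12 = 14, so Ines's payoff is 14 + 86.40 = 100.40.

100.40 dollars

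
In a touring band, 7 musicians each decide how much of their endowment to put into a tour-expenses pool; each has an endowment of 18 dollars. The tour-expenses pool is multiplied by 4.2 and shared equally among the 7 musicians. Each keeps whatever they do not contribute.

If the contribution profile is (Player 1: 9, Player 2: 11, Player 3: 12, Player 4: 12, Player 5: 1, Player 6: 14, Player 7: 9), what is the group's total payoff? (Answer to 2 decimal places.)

Total contributed: 9 + 11 + 12 + 12 + 1 + 14 + 9 = 68; total kept: 7 × 18 − 68 = 58.
The tour-expenses pool pays out 4.2 × 68 = 285.60 in aggregate.
Group total = 58 + 285.60 = 343.60.

343.60 dollars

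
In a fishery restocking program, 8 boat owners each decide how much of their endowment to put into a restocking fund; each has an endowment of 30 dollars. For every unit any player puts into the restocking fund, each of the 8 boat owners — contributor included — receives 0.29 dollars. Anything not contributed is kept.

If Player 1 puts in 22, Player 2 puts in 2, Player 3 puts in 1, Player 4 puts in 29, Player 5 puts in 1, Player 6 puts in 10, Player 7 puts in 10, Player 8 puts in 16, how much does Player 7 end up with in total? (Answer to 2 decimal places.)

Total contributed: 22 + 2 + 1 + 29 + 1 + 10 + 10 + 16 = 91.
Each receives 0.29 × 91 = 26.39 from the restocking fund.
Player 7 keeps 30 − 10 = 20, so Player 7's payoff is 20 + 26.39 = 46.39.

46.39 dollars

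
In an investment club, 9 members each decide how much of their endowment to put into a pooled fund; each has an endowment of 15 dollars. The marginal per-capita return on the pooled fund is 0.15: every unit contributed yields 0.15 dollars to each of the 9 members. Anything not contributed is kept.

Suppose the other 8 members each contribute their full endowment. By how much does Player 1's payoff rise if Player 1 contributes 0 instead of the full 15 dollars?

Switching from a contribution of 15 to 0 lets Player 1 keep an extra 15 dollars, but lowers the pooled fund by 15, which costs Player 1 their own share of that drop: 0.15 × 15 = 2.25.
Net gain = 15 − 2.25 = 12.75. The private return per contributed unit (0.15) is below 1, so free-riding is indeed the best response regardless of what the others do.

12.75 dollars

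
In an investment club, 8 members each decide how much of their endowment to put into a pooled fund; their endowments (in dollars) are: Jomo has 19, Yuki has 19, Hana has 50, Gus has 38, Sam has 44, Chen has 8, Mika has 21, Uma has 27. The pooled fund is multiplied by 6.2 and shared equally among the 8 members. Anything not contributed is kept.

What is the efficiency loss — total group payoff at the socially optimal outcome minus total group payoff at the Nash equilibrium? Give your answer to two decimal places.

1175.20 dollars

The private return per contributed unit is 6.2/8 = 0.7750 < 1 for every player regardless of endowment, so the Nash equilibrium is zero contribution and the group total is Σ E_j = 19 + 19 + 50 + 38 + 44 + 8 + 21 + 27 = 226.
Each contributed unit returns 6.200 to the group, so the social optimum is full contribution by everyone: group total = 6.200 × 226 = 1401.20.
Efficiency loss = (6.200 − 1) × 226 = 1175.20.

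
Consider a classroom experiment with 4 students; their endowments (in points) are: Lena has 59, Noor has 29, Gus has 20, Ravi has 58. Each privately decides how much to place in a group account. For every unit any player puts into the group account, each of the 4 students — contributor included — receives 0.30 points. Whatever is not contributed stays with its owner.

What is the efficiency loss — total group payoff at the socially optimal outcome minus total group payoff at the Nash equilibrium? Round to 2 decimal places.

33.20 points

The private return per contributed unit is 0.30 < 1 for everyone, so the Nash equilibrium is zero contribution and the group total is Σ E_j = 59 + 29 + 20 + 58 = 166.
Each contributed unit returns 1.200 to the group, so the social optimum is full contribution by everyone: group total = 1.200 × 166 = 199.20.
Efficiency loss = (1.200 − 1) × 166 = 33.20.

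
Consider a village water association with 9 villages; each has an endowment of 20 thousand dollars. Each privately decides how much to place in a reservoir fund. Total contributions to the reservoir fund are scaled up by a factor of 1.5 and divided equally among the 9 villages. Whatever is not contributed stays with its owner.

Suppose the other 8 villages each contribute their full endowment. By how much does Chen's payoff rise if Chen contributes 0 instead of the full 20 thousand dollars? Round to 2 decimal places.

Switching from a contribution of 20 to 0 lets Chen keep an extra 20 thousand dollars, but lowers the reservoir fund by 20, which costs Chen their own share of that drop: 1.5/9 × 20 = 3.33.
Net gain = 20 − 3.33 = 16.67. The private return per contributed unit (0.1667) is below 1, so free-riding is indeed the best response regardless of what the others do.

16.67 thousand dollars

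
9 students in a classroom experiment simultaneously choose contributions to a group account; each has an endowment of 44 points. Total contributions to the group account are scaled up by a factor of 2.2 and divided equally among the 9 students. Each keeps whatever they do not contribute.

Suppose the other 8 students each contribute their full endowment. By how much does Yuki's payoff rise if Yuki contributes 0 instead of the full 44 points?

33.24 points

Switching from a contribution of 44 to 0 lets Yuki keep an extra 44 points, but lowers the group account by 44, which costs Yuki their own share of that drop: 2.2/9 × 44 = 10.76.
Net gain = 44 − 10.76 = 33.24. The private return per contributed unit (0.2444) is below 1, so free-riding is indeed the best response regardless of what the others do.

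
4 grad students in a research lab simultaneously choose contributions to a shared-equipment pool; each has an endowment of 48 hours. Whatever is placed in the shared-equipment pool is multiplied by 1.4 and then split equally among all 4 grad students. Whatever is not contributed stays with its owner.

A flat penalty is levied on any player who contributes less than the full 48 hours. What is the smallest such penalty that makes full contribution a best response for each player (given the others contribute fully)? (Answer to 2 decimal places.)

Given the others contribute fully, the best deviation is to contribute 0 (any partial contribution still incurs the fine and gives up units whose private return 0.3500 is below 1).
Deviating from 48 to 0 saves 48 hours but forfeits the deviator's share of the drop in the shared-equipment pool: 1.4/4 × 48 = 16.80.
So the deviation gain is 48 − 16.80 = 31.20, and the fine must be at least 31.20 hours to wipe it out.

31.20 hours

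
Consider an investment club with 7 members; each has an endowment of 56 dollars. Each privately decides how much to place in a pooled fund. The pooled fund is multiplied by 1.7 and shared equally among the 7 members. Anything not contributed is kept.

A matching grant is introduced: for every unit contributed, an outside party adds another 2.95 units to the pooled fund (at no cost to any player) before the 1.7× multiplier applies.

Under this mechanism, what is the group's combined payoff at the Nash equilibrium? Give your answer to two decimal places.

392.00 dollars

With the mechanism, a contributed unit returns 1.7 × 3.95 / 7 = 0.9593 per unit of net cost — still below 1 — so contributing 0 remains dominant for every player.
Everyone keeps their endowment and the group total is 7 × 56 = 392.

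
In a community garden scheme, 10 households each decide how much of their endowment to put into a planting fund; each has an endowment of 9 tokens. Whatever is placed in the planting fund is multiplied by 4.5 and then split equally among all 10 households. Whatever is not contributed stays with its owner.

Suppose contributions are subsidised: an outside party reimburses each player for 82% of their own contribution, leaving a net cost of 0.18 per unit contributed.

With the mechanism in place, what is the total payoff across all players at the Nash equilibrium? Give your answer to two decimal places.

Under the mechanism each unit contributed yields (4.5/10) / 0.18 = 2.5000 back to its contributor per unit of net cost, which exceeds 1, making full contribution the dominant choice for everyone.
At the Nash equilibrium everyone contributes 9. Group total payoff = 10 × (9 × 0.82 + 4.5 × 9) = 478.80.

478.80 tokens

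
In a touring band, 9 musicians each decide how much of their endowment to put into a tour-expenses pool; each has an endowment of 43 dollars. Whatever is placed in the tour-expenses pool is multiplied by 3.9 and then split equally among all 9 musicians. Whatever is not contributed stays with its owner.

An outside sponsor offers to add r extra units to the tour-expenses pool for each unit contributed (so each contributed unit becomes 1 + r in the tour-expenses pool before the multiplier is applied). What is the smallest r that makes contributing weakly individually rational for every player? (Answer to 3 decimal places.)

With matching at rate r, one contributed unit becomes (1 + r) in the tour-expenses pool and returns 3.9 × (1 + r) / 9 to the contributor.
Setting this equal to 1: 1 + r = 9/3.9 = 2.3077.
So the minimum matching rate is r = 2.3077 − 1 = 1.308.

1.308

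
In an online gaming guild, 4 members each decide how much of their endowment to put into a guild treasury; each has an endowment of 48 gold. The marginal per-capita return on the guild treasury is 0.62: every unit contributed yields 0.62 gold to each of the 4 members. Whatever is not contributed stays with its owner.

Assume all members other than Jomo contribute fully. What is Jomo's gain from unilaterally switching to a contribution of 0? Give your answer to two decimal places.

18.24 gold

Switching from a contribution of 48 to 0 lets Jomo keep an extra 48 gold, but lowers the guild treasury by 48, which costs Jomo their own share of that drop: 0.62 × 48 = 29.76.
Net gain = 48 − 29.76 = 18.24. The private return per contributed unit (0.62) is below 1, so free-riding is indeed the best response regardless of what the others do.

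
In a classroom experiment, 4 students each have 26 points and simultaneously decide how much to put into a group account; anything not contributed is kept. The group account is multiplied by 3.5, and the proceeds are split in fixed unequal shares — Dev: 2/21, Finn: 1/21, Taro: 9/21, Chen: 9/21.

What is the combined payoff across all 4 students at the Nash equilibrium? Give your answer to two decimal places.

234.00 points

A player with share s gets back 3.5·s per unit contributed, so full contribution is dominant for anyone with s > 1/3.5 = 0.2857 and zero contribution is dominant for anyone below.
Taro and Chen are above the threshold, contributing 26 each; the remaining 2 contribute 0. Total contributed: 52.
The group account pays out 3.5 × 52 = 182.00 in total (split across the unequal shares, but the aggregate is all that matters for the group sum).
The 2 free-riders keep 26 each, adding 52. Group total = 52 + 182.00 = 234.00.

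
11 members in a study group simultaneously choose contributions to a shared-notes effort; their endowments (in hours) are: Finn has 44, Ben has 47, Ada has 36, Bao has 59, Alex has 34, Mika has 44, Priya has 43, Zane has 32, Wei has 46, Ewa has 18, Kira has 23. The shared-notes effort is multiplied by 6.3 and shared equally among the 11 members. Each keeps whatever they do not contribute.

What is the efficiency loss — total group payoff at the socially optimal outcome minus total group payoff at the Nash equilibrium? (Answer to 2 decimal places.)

The private return per contributed unit is 6.3/11 = 0.5727 < 1 for every player regardless of endowment, so the Nash equilibrium is zero contribution and the group total is Σ E_j = 44 + 47 + 36 + 59 + 34 + 44 + 43 + 32 + 46 + 18 + 23 = 426.
Each contributed unit returns 6.300 to the group, so the social optimum is full contribution by everyone: group total = 6.300 × 426 = 2683.80.
Efficiency loss = (6.300 − 1) × 426 = 2257.80.

2257.80 hours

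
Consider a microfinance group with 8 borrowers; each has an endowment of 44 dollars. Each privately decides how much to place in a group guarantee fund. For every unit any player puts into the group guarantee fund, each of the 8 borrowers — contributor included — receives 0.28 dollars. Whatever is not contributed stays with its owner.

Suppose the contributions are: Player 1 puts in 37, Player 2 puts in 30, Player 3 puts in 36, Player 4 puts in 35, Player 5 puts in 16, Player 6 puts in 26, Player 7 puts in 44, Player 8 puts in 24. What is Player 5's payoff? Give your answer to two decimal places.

Total contributed: 37 + 30 + 36 + 35 + 16 + 26 + 44 + 24 = 248.
Each receives 0.28 × 248 = 69.44 from the group guarantee fund.
Player 5 keeps 44 − 16 = 28, so Player 5's payoff is 28 + 69.44 = 97.44.

97.44 dollars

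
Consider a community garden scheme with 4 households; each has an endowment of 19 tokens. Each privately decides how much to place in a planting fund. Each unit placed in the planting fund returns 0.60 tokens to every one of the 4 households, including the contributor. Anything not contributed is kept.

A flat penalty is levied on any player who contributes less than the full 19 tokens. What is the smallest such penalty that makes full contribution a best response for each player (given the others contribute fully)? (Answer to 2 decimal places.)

Given the others contribute fully, the best deviation is to contribute 0 (any partial contribution still incurs the fine and gives up units whose private return 0.60 is below 1).
Deviating from 19 to 0 saves 19 tokens but forfeits the deviator's share of the drop in the planting fund: 0.60 × 19 = 11.40.
So the deviation gain is 19 − 11.40 = 7.60, and the fine must be at least 7.60 tokens to wipe it out.

7.60 tokens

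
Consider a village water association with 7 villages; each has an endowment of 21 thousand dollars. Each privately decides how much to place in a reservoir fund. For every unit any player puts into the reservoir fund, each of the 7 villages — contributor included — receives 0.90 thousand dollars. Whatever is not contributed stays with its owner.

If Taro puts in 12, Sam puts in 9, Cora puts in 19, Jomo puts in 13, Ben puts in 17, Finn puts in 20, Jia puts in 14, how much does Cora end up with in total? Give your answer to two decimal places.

95.60 thousand dollars

Total contributed: 12 + 9 + 19 + 13 + 17 + 20 + 14 = 104.
Each receives 0.90 × 104 = 93.60 from the reservoir fund.
Cora keeps 21 − 19 = 2, so Cora's payoff is 2 + 93.60 = 95.60.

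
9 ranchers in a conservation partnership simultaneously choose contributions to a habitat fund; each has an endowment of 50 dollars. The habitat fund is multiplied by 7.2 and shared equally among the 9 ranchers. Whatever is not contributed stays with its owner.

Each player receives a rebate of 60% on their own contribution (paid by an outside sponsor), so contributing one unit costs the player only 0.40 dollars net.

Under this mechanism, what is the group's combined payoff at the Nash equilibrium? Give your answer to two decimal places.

With the mechanism, a contributed unit returns (7.2/9) / 0.40 = 2.0000 per unit of net cost to the contributor — now above 1 — so contributing fully is weakly dominant for every player.
At the Nash equilibrium everyone contributes 50. Group total payoff = 9 × (50 × 0.60 + 7.2 × 50) = 3510.00.

3510.00 dollars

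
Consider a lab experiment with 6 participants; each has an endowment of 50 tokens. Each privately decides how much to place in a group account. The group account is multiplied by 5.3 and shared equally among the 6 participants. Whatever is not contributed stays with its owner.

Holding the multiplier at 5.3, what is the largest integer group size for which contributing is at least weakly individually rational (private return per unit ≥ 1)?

5

Private return per unit is 5.3/(group size), which is ≥ 1 whenever the group size is ≤ 5.3.
The largest such integer is 5.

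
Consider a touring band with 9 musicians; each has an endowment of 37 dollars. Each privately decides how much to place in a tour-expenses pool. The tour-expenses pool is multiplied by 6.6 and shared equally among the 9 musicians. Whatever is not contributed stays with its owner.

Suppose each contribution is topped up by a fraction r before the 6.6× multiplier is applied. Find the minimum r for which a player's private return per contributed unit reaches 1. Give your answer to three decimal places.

0.364

With matching at rate r, one contributed unit becomes (1 + r) in the tour-expenses pool and returns 6.6 × (1 + r) / 9 to the contributor.
Setting this equal to 1: 1 + r = 9/6.6 = 1.3636.
So the minimum matching rate is r = 1.3636 − 1 = 0.364.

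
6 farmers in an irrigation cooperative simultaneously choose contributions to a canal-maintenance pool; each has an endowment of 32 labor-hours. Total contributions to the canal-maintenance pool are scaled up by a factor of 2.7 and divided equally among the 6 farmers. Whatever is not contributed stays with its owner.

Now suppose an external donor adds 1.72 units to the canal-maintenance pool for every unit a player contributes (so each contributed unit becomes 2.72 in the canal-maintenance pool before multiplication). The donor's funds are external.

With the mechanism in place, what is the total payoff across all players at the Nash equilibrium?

1410.05 labor-hours

With the mechanism, a contributed unit returns 2.7 × 2.72 / 6 = 1.2240 per unit of net cost to the contributor — now above 1 — so contributing fully is weakly dominant for every player.
At the Nash equilibrium everyone contributes 32. Group total payoff = 2.7 × 2.72 × 192 = 1410.05.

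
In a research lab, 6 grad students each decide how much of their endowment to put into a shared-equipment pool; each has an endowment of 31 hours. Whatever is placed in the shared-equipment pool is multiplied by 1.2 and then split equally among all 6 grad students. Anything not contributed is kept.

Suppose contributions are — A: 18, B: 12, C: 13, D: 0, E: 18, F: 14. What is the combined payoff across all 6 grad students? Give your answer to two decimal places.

201.00 hours

Total contributed: 18 + 12 + 13 + 0 + 18 + 14 = 75; total kept: 6 × 31 − 75 = 111.
The shared-equipment pool pays out 1.2 × 75 = 90.00 in aggregate.
Group total = 111 + 90.00 = 201.00.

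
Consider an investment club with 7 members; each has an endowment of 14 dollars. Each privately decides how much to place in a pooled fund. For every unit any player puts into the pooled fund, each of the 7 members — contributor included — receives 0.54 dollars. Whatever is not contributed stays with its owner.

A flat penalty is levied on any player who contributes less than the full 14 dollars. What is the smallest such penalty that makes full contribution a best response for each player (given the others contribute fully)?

Given the others contribute fully, the best deviation is to contribute 0 (any partial contribution still incurs the fine and gives up units whose private return 0.54 is below 1).
Deviating from 14 to 0 saves 14 dollars but forfeits the deviator's share of the drop in the pooled fund: 0.54 × 14 = 7.56.
So the deviation gain is 14 − 7.56 = 6.44, and the fine must be at least 6.44 dollars to wipe it out.

6.44 dollars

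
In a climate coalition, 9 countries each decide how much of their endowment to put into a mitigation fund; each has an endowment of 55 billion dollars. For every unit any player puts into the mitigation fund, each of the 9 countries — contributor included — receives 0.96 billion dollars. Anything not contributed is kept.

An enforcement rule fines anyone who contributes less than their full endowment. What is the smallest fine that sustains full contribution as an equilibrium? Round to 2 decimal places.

2.20 billion dollars

Given the others contribute fully, the best deviation is to contribute 0 (any partial contribution still incurs the fine and gives up units whose private return 0.96 is below 1).
Deviating from 55 to 0 saves 55 billion dollars but forfeits the deviator's share of the drop in the mitigation fund: 0.96 × 55 = 52.80.
So the deviation gain is 55 − 52.80 = 2.20, and the fine must be at least 2.20 billion dollars to wipe it out.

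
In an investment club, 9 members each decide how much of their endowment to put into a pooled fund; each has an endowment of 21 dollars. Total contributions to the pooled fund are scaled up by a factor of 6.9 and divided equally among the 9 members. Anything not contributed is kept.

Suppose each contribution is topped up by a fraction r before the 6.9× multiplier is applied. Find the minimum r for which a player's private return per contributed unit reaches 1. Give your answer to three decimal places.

0.304

With matching at rate r, one contributed unit becomes (1 + r) in the pooled fund and returns 6.9 × (1 + r) / 9 to the contributor.
Setting this equal to 1: 1 + r = 9/6.9 = 1.3043.
So the minimum matching rate is r = 1.3043 − 1 = 0.304.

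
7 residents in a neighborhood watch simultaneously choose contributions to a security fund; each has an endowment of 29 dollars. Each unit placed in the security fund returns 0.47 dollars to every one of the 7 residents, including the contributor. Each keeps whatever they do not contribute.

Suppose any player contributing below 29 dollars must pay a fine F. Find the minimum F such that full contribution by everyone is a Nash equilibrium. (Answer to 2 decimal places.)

Given the others contribute fully, the best deviation is to contribute 0 (any partial contribution still incurs the fine and gives up units whose private return 0.47 is below 1).
Deviating from 29 to 0 saves 29 dollars but forfeits the deviator's share of the drop in the security fund: 0.47 × 29 = 13.63.
So the deviation gain is 29 − 13.63 = 15.37, and the fine must be at least 15.37 dollars to wipe it out.

15.37 dollars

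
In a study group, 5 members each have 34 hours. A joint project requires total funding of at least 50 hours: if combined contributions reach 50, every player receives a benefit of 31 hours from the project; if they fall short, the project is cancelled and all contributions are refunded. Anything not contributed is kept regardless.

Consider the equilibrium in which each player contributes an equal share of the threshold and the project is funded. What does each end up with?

55 hours

Equal share of the threshold: 50/5 = 10.
At this profile no one gains by cutting their contribution: any cut drops the total below 50, the project is cancelled, contributions are refunded, and the deviator ends with 34, which is less than 34 − 10 + 31 = 55. Contributing more than 10 just wastes the excess. So contributing exactly 10 is a best response.
Each player's payoff: 34 − 10 + 31 = 55.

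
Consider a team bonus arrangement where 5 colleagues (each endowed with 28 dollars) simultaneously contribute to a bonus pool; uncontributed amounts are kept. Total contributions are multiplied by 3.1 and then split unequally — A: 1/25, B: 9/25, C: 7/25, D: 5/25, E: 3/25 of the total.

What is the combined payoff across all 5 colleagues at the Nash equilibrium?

Each unit j contributes comes back to j as 3.1 × (j's share), so j prefers to contribute only if that share exceeds 1/3.1 = 0.3226; otherwise keeping the unit dominates.
B alone (share 9/25) is above the threshold, contributing 28; the remaining 4 contribute 0. Total contributed: 28.
The bonus pool pays out 3.1 × 28 = 86.80 in total (split across the unequal shares, but the aggregate is all that matters for the group sum).
The 4 free-riders keep 28 each, adding 112. Group total = 112 + 86.80 = 198.80.

198.80 dollars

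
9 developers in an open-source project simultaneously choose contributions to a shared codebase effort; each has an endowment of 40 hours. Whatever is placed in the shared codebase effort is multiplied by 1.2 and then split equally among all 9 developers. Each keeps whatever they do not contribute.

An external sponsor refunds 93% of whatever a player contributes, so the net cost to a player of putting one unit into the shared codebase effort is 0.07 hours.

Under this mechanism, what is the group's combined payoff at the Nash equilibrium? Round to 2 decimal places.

Under the mechanism each unit contributed yields (1.2/9) / 0.07 = 1.9048 back to its contributor per unit of net cost, which exceeds 1, making full contribution the dominant choice for everyone.
At the Nash equilibrium everyone contributes 40. Group total payoff = 9 × (40 × 0.93 + 1.2 × 40) = 766.80.

766.80 hours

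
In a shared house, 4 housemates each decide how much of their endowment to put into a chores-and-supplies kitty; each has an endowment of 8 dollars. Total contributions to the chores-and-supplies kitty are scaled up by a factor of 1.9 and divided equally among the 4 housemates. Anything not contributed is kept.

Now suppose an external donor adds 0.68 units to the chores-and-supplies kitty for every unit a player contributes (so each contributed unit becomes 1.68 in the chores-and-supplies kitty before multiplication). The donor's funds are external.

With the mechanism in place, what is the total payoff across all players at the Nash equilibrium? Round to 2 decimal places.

32.00 dollars

The effective private return is 1.9 × 1.68 / 4 = 0.7980, which is still under 1, so the mechanism doesn't change anyone's dominant strategy: zero contribution.
At the Nash equilibrium no one contributes; group total payoff = 4 × 8 = 32.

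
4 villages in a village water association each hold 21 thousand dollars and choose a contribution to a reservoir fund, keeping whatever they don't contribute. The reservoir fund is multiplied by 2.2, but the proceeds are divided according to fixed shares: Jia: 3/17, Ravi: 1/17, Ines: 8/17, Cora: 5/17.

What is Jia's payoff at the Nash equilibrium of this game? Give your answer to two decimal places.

Player j's private return per contributed unit is 2.2 × (j's share). Contributing is weakly dominant for j when that share is at least 1/2.2 = 0.4545, and contributing 0 is dominant otherwise.
Only Ines (8/17) clears that bar, contributing 21; the remaining 3 contribute 0. Total contributed: 21.
Jia keeps 21 and receives 2.2 × 21 × 3/17 = 8.15 from the reservoir fund, for a payoff of 29.15.

29.15 thousand dollars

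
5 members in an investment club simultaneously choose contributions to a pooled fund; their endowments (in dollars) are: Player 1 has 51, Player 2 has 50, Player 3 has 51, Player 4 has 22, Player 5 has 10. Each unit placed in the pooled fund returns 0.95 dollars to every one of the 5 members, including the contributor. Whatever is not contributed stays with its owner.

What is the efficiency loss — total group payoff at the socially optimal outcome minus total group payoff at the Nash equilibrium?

690.00 dollars

The private return per contributed unit is 0.95 < 1 for everyone, so the Nash equilibrium is zero contribution and the group total is Σ E_j = 51 + 50 + 51 + 22 + 10 = 184.
Each contributed unit returns 4.750 to the group, so the social optimum is full contribution by everyone: group total = 4.750 × 184 = 874.00.
Efficiency loss = (4.750 − 1) × 184 = 690.00.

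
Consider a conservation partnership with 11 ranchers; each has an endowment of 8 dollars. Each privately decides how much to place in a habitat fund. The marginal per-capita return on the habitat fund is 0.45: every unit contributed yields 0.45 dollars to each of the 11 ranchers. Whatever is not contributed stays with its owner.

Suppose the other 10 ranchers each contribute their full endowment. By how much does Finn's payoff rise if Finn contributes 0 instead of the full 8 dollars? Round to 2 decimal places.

4.40 dollars

Switching from a contribution of 8 to 0 lets Finn keep an extra 8 dollars, but lowers the habitat fund by 8, which costs Finn their own share of that drop: 0.45 × 8 = 3.60.
Net gain = 8 − 3.60 = 4.40. The private return per contributed unit (0.45) is below 1, so free-riding is indeed the best response regardless of what the others do.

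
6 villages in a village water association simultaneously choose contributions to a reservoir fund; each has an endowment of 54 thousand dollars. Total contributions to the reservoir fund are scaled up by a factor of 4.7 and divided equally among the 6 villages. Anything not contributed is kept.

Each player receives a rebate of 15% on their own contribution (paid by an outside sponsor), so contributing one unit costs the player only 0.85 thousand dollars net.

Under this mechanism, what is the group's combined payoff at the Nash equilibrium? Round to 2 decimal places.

324.00 thousand dollars

With the mechanism, a contributed unit returns (4.7/6) / 0.85 = 0.9216 per unit of net cost — still below 1 — so contributing 0 remains dominant for every player.
At the Nash equilibrium no one contributes; group total payoff = 6 × 54 = 324.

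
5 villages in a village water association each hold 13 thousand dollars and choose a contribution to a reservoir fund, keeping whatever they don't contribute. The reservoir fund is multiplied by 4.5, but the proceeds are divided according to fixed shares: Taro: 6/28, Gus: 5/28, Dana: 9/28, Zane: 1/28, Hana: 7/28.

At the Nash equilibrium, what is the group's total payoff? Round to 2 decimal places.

156.00 thousand dollars

A player with share s gets back 4.5·s per unit contributed, so full contribution is dominant for anyone with s > 1/4.5 = 0.2222 and zero contribution is dominant for anyone below.
Dana and Hana clear that bar, contributing 13 each; the remaining 3 contribute 0. Total contributed: 26.
The reservoir fund pays out 4.5 × 26 = 117.00 in total (split across the unequal shares, but the aggregate is all that matters for the group sum).
The 3 free-riders keep 13 each, adding 39. Group total = 39 + 117.00 = 156.00.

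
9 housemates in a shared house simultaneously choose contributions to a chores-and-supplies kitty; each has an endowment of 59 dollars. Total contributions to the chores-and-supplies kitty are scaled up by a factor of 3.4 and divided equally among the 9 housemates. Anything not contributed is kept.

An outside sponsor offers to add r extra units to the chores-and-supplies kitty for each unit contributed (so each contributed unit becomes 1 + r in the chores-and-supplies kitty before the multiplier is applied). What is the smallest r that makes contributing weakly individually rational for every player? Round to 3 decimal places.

1.647

With matching at rate r, one contributed unit becomes (1 + r) in the chores-and-supplies kitty and returns 3.4 × (1 + r) / 9 to the contributor.
Setting this equal to 1: 1 + r = 9/3.4 = 2.6471.
So the minimum matching rate is r = 2.6471 − 1 = 1.647.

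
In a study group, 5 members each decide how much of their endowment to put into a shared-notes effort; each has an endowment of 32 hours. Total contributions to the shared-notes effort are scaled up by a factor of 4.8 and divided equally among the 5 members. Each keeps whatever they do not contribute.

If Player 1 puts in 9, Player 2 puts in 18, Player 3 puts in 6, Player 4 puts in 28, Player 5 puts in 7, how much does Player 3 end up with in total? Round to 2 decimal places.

91.28 hours

Total contributed: 9 + 18 + 6 + 28 + 7 = 68.
Each receives 4.8 × 68 / 5 = 65.28 from the shared-notes effort.
Player 3 keeps 32 − 6 = 26, so Player 3's payoff is 26 + 65.28 = 91.28.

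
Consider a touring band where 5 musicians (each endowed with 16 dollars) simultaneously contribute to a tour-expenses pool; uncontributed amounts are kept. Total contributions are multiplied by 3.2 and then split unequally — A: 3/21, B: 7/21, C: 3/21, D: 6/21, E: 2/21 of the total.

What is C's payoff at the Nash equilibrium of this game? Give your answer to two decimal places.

Each unit j contributes comes back to j as 3.2 × (j's share), so j prefers to contribute only if that share exceeds 1/3.2 = 0.3125; otherwise keeping the unit dominates.
Only B (7/21) clears that bar, contributing 16; the remaining 4 contribute 0. Total contributed: 16.
C keeps 16 and receives 3.2 × 16 × 3/21 = 7.31 from the tour-expenses pool, for a payoff of 23.31.

23.31 dollars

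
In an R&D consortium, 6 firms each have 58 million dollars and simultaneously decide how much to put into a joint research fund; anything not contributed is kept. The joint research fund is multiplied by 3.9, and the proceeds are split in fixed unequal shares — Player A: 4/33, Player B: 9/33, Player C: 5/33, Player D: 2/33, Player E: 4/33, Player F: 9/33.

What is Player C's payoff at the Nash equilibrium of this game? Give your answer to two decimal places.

For player j, contributing a unit is worthwhile iff 3.9 × (j's share) ≥ 1, i.e. iff j's share is at least 0.2564.
Player B and Player F are above the threshold, contributing 58 each; the remaining 4 contribute 0. Total contributed: 116.
Player C keeps 58 and receives 3.9 × 116 × 5/33 = 68.55 from the joint research fund, for a payoff of 126.55.

126.55 million dollars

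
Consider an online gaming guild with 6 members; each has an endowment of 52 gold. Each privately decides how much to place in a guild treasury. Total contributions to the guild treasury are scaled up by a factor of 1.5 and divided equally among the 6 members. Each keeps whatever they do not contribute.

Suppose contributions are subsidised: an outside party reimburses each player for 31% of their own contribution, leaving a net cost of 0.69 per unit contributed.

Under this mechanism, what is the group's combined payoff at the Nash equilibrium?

Even with the mechanism, each unit contributed returns only (1.5/6) / 0.69 = 0.3623 per unit of net cost, so contributing nothing is still dominant.
At the Nash equilibrium no one contributes; group total payoff = 6 × 52 = 312.

312.00 gold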